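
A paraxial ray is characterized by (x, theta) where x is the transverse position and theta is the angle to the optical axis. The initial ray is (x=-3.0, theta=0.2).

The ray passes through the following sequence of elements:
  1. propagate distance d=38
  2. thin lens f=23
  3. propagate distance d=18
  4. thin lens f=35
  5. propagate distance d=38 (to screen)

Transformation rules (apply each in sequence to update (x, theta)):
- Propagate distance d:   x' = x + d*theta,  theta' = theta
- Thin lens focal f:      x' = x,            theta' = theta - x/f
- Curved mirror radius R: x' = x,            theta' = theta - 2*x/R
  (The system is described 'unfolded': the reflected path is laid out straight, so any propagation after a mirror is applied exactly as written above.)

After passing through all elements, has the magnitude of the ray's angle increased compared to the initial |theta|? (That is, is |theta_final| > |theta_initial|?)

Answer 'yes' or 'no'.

Answer: no

Derivation:
Initial: x=-3.0000 theta=0.2000
After 1 (propagate distance d=38): x=4.6000 theta=0.2000
After 2 (thin lens f=23): x=4.6000 theta=0.0000
After 3 (propagate distance d=18): x=4.6000 theta=0.0000
After 4 (thin lens f=35): x=4.6000 theta=-23/175 (≈-0.1314)
After 5 (propagate distance d=38 (to screen)): x=-69/175 (≈-0.3943) theta=-23/175 (≈-0.1314)
|theta_initial|=0.2000 |theta_final|=23/175 (≈0.1314) -> not increased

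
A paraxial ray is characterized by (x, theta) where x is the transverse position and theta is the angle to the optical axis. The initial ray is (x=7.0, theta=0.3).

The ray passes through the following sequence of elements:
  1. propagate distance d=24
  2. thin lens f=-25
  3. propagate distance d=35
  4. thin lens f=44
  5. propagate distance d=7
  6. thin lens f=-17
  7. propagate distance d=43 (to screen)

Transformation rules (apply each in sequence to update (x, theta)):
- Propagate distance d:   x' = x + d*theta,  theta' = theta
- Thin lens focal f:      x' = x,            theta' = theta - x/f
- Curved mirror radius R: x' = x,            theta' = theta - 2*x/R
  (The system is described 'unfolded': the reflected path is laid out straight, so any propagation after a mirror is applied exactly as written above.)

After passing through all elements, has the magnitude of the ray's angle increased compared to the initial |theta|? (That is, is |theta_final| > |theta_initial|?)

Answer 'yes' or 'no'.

Initial: x=7.0000 theta=0.3000
After 1 (propagate distance d=24): x=14.2000 theta=0.3000
After 2 (thin lens f=-25): x=14.2000 theta=0.8680
After 3 (propagate distance d=35): x=44.5800 theta=0.8680
After 4 (thin lens f=44): x=44.5800 theta=-1597/11000 (≈-0.1452)
After 5 (propagate distance d=7): x=479201/11000 (≈43.5637) theta=-1597/11000 (≈-0.1452)
After 6 (thin lens f=-17): x=479201/11000 (≈43.5637) theta=113013/46750 (≈2.4174)
After 7 (propagate distance d=43 (to screen)): x=27584653/187000 (≈147.5115) theta=113013/46750 (≈2.4174)
|theta_initial|=0.3000 |theta_final|=113013/46750 (≈2.4174) -> increased

Answer: yes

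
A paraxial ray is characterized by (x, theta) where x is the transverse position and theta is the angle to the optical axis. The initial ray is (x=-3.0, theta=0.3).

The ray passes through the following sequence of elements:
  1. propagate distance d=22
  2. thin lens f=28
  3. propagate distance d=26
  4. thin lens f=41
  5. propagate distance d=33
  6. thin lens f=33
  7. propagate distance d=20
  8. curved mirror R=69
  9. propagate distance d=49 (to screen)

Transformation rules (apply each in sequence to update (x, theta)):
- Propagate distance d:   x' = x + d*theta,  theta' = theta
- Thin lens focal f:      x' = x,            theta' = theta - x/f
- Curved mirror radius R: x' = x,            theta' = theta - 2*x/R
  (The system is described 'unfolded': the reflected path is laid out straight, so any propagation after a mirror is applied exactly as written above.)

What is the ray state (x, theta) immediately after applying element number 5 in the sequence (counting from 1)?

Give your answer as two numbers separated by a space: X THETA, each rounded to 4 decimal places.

Initial: x=-3.0000 theta=0.3000
After 1 (propagate distance d=22): x=3.6000 theta=0.3000
After 2 (thin lens f=28): x=3.6000 theta=6/35 (≈0.1714)
After 3 (propagate distance d=26): x=282/35 (≈8.0571) theta=6/35 (≈0.1714)
After 4 (thin lens f=41): x=282/35 (≈8.0571) theta=-36/1435 (≈-0.0251)
After 5 (propagate distance d=33): x=1482/205 (≈7.2293) theta=-36/1435 (≈-0.0251)
Rounded to 4 decimal places: x = 7.2293, theta = -0.0251

Answer: 7.2293 -0.0251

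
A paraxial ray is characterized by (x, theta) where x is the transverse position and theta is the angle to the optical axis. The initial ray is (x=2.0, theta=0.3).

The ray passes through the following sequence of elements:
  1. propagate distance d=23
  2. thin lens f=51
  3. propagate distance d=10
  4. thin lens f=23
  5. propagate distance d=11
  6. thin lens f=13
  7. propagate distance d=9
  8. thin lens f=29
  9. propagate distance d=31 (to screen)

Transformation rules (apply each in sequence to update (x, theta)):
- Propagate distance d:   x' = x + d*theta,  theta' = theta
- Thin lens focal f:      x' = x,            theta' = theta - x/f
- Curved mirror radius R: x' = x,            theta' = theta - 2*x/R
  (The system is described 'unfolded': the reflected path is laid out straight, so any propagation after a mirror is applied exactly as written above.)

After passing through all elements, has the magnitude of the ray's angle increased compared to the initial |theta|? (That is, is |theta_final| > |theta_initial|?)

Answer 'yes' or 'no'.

Answer: yes

Derivation:
Initial: x=2.0000 theta=0.3000
After 1 (propagate distance d=23): x=8.9000 theta=0.3000
After 2 (thin lens f=51): x=8.9000 theta=32/255 (≈0.1255)
After 3 (propagate distance d=10): x=5179/510 (≈10.1549) theta=32/255 (≈0.1255)
After 4 (thin lens f=23): x=5179/510 (≈10.1549) theta=-3707/11730 (≈-0.3160)
After 5 (propagate distance d=11): x=7834/1173 (≈6.6786) theta=-3707/11730 (≈-0.3160)
After 6 (thin lens f=13): x=7834/1173 (≈6.6786) theta=-2481/2990 (≈-0.8298)
After 7 (propagate distance d=9): x=-5233/6630 (≈-0.7893) theta=-2481/2990 (≈-0.8298)
After 8 (thin lens f=29): x=-5233/6630 (≈-0.7893) theta=-354904/442221 (≈-0.8025)
After 9 (propagate distance d=31 (to screen)): x=-113510651/4422210 (≈-25.6683) theta=-354904/442221 (≈-0.8025)
|theta_initial|=0.3000 |theta_final|=354904/442221 (≈0.8025) -> increased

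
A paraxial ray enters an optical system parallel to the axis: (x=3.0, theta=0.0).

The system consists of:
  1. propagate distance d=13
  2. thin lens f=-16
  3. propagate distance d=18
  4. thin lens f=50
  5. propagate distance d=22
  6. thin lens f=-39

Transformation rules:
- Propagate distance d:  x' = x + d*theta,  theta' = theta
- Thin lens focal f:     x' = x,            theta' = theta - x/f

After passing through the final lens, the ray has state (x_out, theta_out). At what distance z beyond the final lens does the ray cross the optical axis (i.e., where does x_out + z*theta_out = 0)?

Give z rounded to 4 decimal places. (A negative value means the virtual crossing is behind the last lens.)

Answer: -29.9058

Derivation:
Initial: x=3.0000 theta=0.0000
After 1 (propagate distance d=13): x=3.0000 theta=0.0000
After 2 (thin lens f=-16): x=3.0000 theta=0.1875
After 3 (propagate distance d=18): x=6.3750 theta=0.1875
After 4 (thin lens f=50): x=6.3750 theta=0.0600
After 5 (propagate distance d=22): x=7.6950 theta=0.0600
After 6 (thin lens f=-39): x=7.6950 theta=669/2600 (≈0.2573)
z_focus = -x_out/theta_out = -(7.6950)/(669/2600) = -6669/223 ≈ -29.9058
Rounded to 4 decimal places: z = -29.9058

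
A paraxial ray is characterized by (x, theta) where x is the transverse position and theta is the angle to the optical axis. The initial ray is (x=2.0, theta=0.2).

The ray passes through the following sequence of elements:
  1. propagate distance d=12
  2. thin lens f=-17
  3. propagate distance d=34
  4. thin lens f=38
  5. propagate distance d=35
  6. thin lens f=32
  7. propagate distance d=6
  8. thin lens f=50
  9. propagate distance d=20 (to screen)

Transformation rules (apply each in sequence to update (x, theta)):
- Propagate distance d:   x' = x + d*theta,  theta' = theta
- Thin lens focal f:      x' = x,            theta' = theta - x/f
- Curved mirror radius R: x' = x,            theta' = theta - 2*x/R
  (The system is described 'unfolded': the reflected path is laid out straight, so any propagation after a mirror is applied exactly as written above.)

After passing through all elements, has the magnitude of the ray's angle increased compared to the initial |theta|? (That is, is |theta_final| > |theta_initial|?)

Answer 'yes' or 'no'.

Answer: yes

Derivation:
Initial: x=2.0000 theta=0.2000
After 1 (propagate distance d=12): x=4.4000 theta=0.2000
After 2 (thin lens f=-17): x=4.4000 theta=39/85 (≈0.4588)
After 3 (propagate distance d=34): x=20.0000 theta=39/85 (≈0.4588)
After 4 (thin lens f=38): x=20.0000 theta=-109/1615 (≈-0.0675)
After 5 (propagate distance d=35): x=5697/323 (≈17.6378) theta=-109/1615 (≈-0.0675)
After 6 (thin lens f=32): x=5697/323 (≈17.6378) theta=-31973/51680 (≈-0.6187)
After 7 (propagate distance d=6): x=18939/1360 (≈13.9257) theta=-31973/51680 (≈-0.6187)
After 8 (thin lens f=50): x=18939/1360 (≈13.9257) theta=-579583/646000 (≈-0.8972)
After 9 (propagate distance d=20 (to screen)): x=-519127/129200 (≈-4.0180) theta=-579583/646000 (≈-0.8972)
|theta_initial|=0.2000 |theta_final|=579583/646000 (≈0.8972) -> increased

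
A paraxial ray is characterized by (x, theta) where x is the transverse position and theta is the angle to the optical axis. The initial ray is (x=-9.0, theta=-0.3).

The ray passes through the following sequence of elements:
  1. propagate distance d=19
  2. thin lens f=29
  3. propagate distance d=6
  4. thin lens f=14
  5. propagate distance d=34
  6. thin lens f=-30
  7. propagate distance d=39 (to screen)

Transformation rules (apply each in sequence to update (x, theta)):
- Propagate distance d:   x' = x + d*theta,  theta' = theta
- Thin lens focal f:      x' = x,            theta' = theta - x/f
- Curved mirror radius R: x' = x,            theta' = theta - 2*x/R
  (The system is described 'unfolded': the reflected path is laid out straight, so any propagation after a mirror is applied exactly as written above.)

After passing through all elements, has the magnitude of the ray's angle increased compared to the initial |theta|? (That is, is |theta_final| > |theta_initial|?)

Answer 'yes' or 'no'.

Initial: x=-9.0000 theta=-0.3000
After 1 (propagate distance d=19): x=-14.7000 theta=-0.3000
After 2 (thin lens f=29): x=-14.7000 theta=6/29 (≈0.2069)
After 3 (propagate distance d=6): x=-3903/290 (≈-13.4586) theta=6/29 (≈0.2069)
After 4 (thin lens f=14): x=-3903/290 (≈-13.4586) theta=4743/4060 (≈1.1682)
After 5 (propagate distance d=34): x=5331/203 (≈26.2611) theta=4743/4060 (≈1.1682)
After 6 (thin lens f=-30): x=5331/203 (≈26.2611) theta=8297/4060 (≈2.0436)
After 7 (propagate distance d=39 (to screen)): x=430203/4060 (≈105.9613) theta=8297/4060 (≈2.0436)
|theta_initial|=0.3000 |theta_final|=8297/4060 (≈2.0436) -> increased

Answer: yes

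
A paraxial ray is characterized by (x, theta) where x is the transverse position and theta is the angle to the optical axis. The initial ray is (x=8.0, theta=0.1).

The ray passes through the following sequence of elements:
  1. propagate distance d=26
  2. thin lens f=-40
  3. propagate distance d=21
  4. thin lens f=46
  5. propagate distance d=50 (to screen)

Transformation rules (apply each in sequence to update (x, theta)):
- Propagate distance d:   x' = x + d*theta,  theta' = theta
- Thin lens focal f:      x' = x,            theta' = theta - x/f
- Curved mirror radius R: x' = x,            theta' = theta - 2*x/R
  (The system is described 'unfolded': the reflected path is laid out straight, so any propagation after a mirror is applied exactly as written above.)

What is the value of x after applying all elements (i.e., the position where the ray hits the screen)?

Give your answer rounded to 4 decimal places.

Answer: 16.6617

Derivation:
Initial: x=8.0000 theta=0.1000
After 1 (propagate distance d=26): x=10.6000 theta=0.1000
After 2 (thin lens f=-40): x=10.6000 theta=0.3650
After 3 (propagate distance d=21): x=18.2650 theta=0.3650
After 4 (thin lens f=46): x=18.2650 theta=-59/1840 (≈-0.0321)
After 5 (propagate distance d=50 (to screen)): x=19161/1150 (≈16.6617) theta=-59/1840 (≈-0.0321)
Rounded to 4 decimal places: x = 16.6617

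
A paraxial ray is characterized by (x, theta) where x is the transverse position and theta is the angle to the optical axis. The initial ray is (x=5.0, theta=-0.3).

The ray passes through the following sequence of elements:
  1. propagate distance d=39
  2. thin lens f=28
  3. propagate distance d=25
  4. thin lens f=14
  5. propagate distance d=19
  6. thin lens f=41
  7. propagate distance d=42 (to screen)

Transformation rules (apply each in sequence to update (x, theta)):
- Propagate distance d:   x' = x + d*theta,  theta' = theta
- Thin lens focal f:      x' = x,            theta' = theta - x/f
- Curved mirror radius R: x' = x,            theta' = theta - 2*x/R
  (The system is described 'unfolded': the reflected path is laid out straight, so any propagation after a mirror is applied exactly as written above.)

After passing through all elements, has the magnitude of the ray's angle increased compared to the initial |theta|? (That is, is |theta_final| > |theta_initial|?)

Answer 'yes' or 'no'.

Answer: yes

Derivation:
Initial: x=5.0000 theta=-0.3000
After 1 (propagate distance d=39): x=-6.7000 theta=-0.3000
After 2 (thin lens f=28): x=-6.7000 theta=-17/280 (≈-0.0607)
After 3 (propagate distance d=25): x=-2301/280 (≈-8.2179) theta=-17/280 (≈-0.0607)
After 4 (thin lens f=14): x=-2301/280 (≈-8.2179) theta=2063/3920 (≈0.5263)
After 5 (propagate distance d=19): x=6983/3920 (≈1.7814) theta=2063/3920 (≈0.5263)
After 6 (thin lens f=41): x=6983/3920 (≈1.7814) theta=970/2009 (≈0.4828)
After 7 (propagate distance d=42 (to screen)): x=3545503/160720 (≈22.0601) theta=970/2009 (≈0.4828)
|theta_initial|=0.3000 |theta_final|=970/2009 (≈0.4828) -> increased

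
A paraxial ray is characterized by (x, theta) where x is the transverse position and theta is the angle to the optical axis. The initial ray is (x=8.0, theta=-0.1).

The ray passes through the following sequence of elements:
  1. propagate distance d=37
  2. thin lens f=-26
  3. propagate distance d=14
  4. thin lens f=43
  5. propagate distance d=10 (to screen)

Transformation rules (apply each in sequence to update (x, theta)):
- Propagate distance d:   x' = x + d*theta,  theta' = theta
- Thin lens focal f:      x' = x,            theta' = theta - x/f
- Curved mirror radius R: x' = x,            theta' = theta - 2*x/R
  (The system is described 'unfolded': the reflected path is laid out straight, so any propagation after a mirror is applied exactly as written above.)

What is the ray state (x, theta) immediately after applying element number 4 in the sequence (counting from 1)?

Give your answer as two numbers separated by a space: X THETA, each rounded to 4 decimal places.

Initial: x=8.0000 theta=-0.1000
After 1 (propagate distance d=37): x=4.3000 theta=-0.1000
After 2 (thin lens f=-26): x=4.3000 theta=17/260 (≈0.0654)
After 3 (propagate distance d=14): x=339/65 (≈5.2154) theta=17/260 (≈0.0654)
After 4 (thin lens f=43): x=339/65 (≈5.2154) theta=-125/2236 (≈-0.0559)
Rounded to 4 decimal places: x = 5.2154, theta = -0.0559

Answer: 5.2154 -0.0559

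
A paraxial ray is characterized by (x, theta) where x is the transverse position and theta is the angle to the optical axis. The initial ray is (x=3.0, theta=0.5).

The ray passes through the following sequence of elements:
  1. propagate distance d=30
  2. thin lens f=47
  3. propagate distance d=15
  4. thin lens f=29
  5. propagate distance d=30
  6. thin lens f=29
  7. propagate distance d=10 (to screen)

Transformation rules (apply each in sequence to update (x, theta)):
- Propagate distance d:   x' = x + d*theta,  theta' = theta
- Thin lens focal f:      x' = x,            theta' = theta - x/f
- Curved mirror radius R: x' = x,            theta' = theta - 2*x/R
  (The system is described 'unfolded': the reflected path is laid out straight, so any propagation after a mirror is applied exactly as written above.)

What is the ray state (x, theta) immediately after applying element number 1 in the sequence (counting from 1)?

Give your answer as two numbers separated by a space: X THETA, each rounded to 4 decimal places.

Initial: x=3.0000 theta=0.5000
After 1 (propagate distance d=30): x=18.0000 theta=0.5000
Rounded to 4 decimal places: x = 18.0000, theta = 0.5000

Answer: 18.0000 0.5000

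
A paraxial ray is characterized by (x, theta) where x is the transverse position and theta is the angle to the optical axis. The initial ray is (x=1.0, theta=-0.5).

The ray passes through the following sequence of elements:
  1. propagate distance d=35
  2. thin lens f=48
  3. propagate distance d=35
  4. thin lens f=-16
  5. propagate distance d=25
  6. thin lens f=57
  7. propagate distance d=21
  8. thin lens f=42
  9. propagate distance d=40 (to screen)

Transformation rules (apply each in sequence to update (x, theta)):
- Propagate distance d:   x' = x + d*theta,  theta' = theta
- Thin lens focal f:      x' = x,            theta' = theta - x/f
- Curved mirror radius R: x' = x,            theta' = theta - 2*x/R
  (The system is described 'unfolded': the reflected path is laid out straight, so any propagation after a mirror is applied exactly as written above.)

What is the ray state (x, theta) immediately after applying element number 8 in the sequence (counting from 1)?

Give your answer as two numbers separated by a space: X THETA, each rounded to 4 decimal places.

Answer: -70.1370 1.1968

Derivation:
Initial: x=1.0000 theta=-0.5000
After 1 (propagate distance d=35): x=-16.5000 theta=-0.5000
After 2 (thin lens f=48): x=-16.5000 theta=-5/32 (≈-0.1563)
After 3 (propagate distance d=35): x=-703/32 (≈-21.9688) theta=-5/32 (≈-0.1563)
After 4 (thin lens f=-16): x=-703/32 (≈-21.9688) theta=-783/512 (≈-1.5293)
After 5 (propagate distance d=25): x=-30823/512 (≈-60.2012) theta=-783/512 (≈-1.5293)
After 6 (thin lens f=57): x=-30823/512 (≈-60.2012) theta=-863/1824 (≈-0.4731)
After 7 (propagate distance d=21): x=-682293/9728 (≈-70.1370) theta=-863/1824 (≈-0.4731)
After 8 (thin lens f=42): x=-682293/9728 (≈-70.1370) theta=488981/408576 (≈1.1968)
Rounded to 4 decimal places: x = -70.1370, theta = 1.1968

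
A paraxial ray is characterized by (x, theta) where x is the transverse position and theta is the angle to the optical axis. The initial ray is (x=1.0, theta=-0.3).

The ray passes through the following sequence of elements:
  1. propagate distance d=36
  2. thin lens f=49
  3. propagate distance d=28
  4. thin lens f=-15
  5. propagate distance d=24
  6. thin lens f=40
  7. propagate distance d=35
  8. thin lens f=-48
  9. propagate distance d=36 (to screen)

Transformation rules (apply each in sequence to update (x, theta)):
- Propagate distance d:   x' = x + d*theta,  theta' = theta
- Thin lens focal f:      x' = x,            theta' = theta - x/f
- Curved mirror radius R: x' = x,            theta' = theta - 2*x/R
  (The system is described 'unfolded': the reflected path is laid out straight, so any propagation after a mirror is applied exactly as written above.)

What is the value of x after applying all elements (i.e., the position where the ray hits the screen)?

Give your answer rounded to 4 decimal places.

Answer: -67.4623

Derivation:
Initial: x=1.0000 theta=-0.3000
After 1 (propagate distance d=36): x=-9.8000 theta=-0.3000
After 2 (thin lens f=49): x=-9.8000 theta=-0.1000
After 3 (propagate distance d=28): x=-12.6000 theta=-0.1000
After 4 (thin lens f=-15): x=-12.6000 theta=-0.9400
After 5 (propagate distance d=24): x=-35.1600 theta=-0.9400
After 6 (thin lens f=40): x=-35.1600 theta=-0.0610
After 7 (propagate distance d=35): x=-37.2950 theta=-0.0610
After 8 (thin lens f=-48): x=-37.2950 theta=-40223/48000 (≈-0.8380)
After 9 (propagate distance d=36 (to screen)): x=-269849/4000 (≈-67.4623) theta=-40223/48000 (≈-0.8380)
Rounded to 4 decimal places: x = -67.4623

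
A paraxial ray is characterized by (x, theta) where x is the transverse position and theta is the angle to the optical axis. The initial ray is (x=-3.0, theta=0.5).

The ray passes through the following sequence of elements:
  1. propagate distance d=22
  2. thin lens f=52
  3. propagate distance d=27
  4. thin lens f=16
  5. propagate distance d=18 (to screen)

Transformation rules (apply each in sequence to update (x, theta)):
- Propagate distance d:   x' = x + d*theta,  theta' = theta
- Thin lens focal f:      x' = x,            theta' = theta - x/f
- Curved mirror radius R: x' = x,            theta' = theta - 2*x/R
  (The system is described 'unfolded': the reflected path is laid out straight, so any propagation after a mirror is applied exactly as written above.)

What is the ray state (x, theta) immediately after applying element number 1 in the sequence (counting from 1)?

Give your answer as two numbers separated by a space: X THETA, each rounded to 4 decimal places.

Answer: 8.0000 0.5000

Derivation:
Initial: x=-3.0000 theta=0.5000
After 1 (propagate distance d=22): x=8.0000 theta=0.5000
Rounded to 4 decimal places: x = 8.0000, theta = 0.5000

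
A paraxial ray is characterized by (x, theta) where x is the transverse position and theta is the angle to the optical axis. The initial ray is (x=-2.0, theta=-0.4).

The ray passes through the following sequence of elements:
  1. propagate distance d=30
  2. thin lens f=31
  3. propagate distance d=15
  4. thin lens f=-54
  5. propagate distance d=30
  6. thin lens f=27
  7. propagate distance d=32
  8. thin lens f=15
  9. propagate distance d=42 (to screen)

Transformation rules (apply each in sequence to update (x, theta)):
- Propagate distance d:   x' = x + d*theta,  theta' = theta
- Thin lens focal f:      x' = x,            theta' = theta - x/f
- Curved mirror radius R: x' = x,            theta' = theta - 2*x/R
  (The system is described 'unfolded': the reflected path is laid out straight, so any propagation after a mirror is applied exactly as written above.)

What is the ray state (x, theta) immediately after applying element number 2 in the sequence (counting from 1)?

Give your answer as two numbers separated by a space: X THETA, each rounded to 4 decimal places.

Initial: x=-2.0000 theta=-0.4000
After 1 (propagate distance d=30): x=-14.0000 theta=-0.4000
After 2 (thin lens f=31): x=-14.0000 theta=8/155 (≈0.0516)
Rounded to 4 decimal places: x = -14.0000, theta = 0.0516

Answer: -14.0000 0.0516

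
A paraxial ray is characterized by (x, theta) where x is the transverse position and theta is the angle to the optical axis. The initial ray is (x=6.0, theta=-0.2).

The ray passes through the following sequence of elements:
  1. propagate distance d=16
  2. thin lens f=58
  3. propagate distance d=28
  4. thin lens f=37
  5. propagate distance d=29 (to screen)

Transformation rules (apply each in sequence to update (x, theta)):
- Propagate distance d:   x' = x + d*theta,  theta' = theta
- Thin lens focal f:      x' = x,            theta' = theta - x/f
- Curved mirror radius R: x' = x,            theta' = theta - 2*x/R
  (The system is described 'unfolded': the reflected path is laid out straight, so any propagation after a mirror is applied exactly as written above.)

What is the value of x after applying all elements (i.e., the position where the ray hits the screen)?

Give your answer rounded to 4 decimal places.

Initial: x=6.0000 theta=-0.2000
After 1 (propagate distance d=16): x=2.8000 theta=-0.2000
After 2 (thin lens f=58): x=2.8000 theta=-36/145 (≈-0.2483)
After 3 (propagate distance d=28): x=-602/145 (≈-4.1517) theta=-36/145 (≈-0.2483)
After 4 (thin lens f=37): x=-602/145 (≈-4.1517) theta=-146/1073 (≈-0.1361)
After 5 (propagate distance d=29 (to screen)): x=-43444/5365 (≈-8.0977) theta=-146/1073 (≈-0.1361)
Rounded to 4 decimal places: x = -8.0977

Answer: -8.0977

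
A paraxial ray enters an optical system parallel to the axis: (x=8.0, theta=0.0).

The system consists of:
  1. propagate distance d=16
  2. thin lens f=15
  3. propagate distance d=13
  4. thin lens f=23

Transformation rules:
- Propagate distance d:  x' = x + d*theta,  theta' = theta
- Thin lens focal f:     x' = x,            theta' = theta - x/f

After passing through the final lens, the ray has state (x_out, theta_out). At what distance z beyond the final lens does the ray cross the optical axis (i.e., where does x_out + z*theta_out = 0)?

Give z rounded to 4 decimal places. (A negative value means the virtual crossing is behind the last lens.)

Answer: 1.8400

Derivation:
Initial: x=8.0000 theta=0.0000
After 1 (propagate distance d=16): x=8.0000 theta=0.0000
After 2 (thin lens f=15): x=8.0000 theta=-8/15 (≈-0.5333)
After 3 (propagate distance d=13): x=16/15 (≈1.0667) theta=-8/15 (≈-0.5333)
After 4 (thin lens f=23): x=16/15 (≈1.0667) theta=-40/69 (≈-0.5797)
z_focus = -x_out/theta_out = -(16/15)/(-40/69) = 1.8400
Rounded to 4 decimal places: z = 1.8400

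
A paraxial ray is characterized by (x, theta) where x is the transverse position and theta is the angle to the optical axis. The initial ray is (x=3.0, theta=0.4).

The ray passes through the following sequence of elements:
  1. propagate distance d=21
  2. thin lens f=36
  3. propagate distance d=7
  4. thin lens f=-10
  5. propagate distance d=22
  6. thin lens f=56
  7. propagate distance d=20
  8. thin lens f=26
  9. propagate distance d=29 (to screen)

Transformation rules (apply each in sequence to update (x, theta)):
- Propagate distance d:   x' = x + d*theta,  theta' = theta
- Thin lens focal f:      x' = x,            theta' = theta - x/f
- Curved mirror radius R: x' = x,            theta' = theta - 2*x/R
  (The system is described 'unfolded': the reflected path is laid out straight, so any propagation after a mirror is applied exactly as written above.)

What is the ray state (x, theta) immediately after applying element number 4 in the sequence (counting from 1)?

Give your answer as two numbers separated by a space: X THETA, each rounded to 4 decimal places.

Answer: 11.9833 1.2817

Derivation:
Initial: x=3.0000 theta=0.4000
After 1 (propagate distance d=21): x=11.4000 theta=0.4000
After 2 (thin lens f=36): x=11.4000 theta=1/12 (≈0.0833)
After 3 (propagate distance d=7): x=719/60 (≈11.9833) theta=1/12 (≈0.0833)
After 4 (thin lens f=-10): x=719/60 (≈11.9833) theta=769/600 (≈1.2817)
Rounded to 4 decimal places: x = 11.9833, theta = 1.2817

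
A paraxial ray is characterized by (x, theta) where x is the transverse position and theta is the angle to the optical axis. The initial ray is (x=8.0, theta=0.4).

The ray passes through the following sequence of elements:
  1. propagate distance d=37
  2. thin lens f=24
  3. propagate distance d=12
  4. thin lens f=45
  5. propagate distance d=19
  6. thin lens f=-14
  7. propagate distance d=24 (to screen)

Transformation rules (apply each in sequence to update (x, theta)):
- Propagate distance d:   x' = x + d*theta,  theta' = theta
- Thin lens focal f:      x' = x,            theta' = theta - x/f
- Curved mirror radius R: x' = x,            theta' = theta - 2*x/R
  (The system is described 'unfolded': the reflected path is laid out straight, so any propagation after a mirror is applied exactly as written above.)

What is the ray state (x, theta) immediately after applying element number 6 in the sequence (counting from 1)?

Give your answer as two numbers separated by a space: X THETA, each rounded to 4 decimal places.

Answer: -1.0900 -0.9879

Derivation:
Initial: x=8.0000 theta=0.4000
After 1 (propagate distance d=37): x=22.8000 theta=0.4000
After 2 (thin lens f=24): x=22.8000 theta=-0.5500
After 3 (propagate distance d=12): x=16.2000 theta=-0.5500
After 4 (thin lens f=45): x=16.2000 theta=-0.9100
After 5 (propagate distance d=19): x=-1.0900 theta=-0.9100
After 6 (thin lens f=-14): x=-1.0900 theta=-1383/1400 (≈-0.9879)
Rounded to 4 decimal places: x = -1.0900, theta = -0.9879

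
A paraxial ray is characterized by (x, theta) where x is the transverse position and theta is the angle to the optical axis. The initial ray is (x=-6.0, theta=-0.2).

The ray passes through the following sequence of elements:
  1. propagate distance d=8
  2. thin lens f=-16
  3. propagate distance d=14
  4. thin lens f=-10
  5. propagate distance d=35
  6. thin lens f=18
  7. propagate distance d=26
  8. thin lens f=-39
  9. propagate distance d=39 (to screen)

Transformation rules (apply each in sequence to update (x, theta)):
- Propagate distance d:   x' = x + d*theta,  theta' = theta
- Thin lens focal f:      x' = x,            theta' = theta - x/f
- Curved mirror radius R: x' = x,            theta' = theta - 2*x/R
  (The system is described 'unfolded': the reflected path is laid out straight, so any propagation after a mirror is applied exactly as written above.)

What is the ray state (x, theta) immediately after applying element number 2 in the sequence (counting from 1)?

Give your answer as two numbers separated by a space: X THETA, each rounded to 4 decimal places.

Initial: x=-6.0000 theta=-0.2000
After 1 (propagate distance d=8): x=-7.6000 theta=-0.2000
After 2 (thin lens f=-16): x=-7.6000 theta=-0.6750
Rounded to 4 decimal places: x = -7.6000, theta = -0.6750

Answer: -7.6000 -0.6750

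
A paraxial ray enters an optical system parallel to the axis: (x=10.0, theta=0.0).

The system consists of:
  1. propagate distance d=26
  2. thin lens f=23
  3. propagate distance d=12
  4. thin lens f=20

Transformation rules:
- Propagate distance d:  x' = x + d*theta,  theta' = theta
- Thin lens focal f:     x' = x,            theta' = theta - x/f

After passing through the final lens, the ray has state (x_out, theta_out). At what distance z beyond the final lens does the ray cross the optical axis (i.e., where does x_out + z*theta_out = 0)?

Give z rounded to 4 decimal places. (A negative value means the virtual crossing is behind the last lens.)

Answer: 7.0968

Derivation:
Initial: x=10.0000 theta=0.0000
After 1 (propagate distance d=26): x=10.0000 theta=0.0000
After 2 (thin lens f=23): x=10.0000 theta=-10/23 (≈-0.4348)
After 3 (propagate distance d=12): x=110/23 (≈4.7826) theta=-10/23 (≈-0.4348)
After 4 (thin lens f=20): x=110/23 (≈4.7826) theta=-31/46 (≈-0.6739)
z_focus = -x_out/theta_out = -(110/23)/(-31/46) = 220/31 ≈ 7.0968
Rounded to 4 decimal places: z = 7.0968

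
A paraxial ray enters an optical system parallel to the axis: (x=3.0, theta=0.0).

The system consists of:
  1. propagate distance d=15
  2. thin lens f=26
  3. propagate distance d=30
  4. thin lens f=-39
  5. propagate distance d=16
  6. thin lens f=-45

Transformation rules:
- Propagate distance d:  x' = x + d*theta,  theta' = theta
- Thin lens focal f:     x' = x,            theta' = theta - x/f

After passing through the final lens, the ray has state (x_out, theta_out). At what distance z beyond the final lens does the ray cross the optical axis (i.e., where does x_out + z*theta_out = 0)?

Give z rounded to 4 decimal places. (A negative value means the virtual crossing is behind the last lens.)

Initial: x=3.0000 theta=0.0000
After 1 (propagate distance d=15): x=3.0000 theta=0.0000
After 2 (thin lens f=26): x=3.0000 theta=-3/26 (≈-0.1154)
After 3 (propagate distance d=30): x=-6/13 (≈-0.4615) theta=-3/26 (≈-0.1154)
After 4 (thin lens f=-39): x=-6/13 (≈-0.4615) theta=-43/338 (≈-0.1272)
After 5 (propagate distance d=16): x=-422/169 (≈-2.4970) theta=-43/338 (≈-0.1272)
After 6 (thin lens f=-45): x=-422/169 (≈-2.4970) theta=-2779/15210 (≈-0.1827)
z_focus = -x_out/theta_out = -(-422/169)/(-2779/15210) = -37980/2779 ≈ -13.6668
Rounded to 4 decimal places: z = -13.6668

Answer: -13.6668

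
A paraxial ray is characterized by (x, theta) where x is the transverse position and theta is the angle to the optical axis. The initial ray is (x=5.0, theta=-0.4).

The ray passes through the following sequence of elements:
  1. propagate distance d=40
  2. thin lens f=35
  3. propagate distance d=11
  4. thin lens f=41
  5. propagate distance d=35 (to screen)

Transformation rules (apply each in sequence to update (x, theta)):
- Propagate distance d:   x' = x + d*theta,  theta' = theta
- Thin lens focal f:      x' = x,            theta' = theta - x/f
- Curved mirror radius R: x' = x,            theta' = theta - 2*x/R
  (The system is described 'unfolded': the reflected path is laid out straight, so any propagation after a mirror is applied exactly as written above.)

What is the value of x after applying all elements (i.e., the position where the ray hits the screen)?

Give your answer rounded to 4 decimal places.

Answer: -4.7477

Derivation:
Initial: x=5.0000 theta=-0.4000
After 1 (propagate distance d=40): x=-11.0000 theta=-0.4000
After 2 (thin lens f=35): x=-11.0000 theta=-3/35 (≈-0.0857)
After 3 (propagate distance d=11): x=-418/35 (≈-11.9429) theta=-3/35 (≈-0.0857)
After 4 (thin lens f=41): x=-418/35 (≈-11.9429) theta=59/287 (≈0.2056)
After 5 (propagate distance d=35 (to screen)): x=-6813/1435 (≈-4.7477) theta=59/287 (≈0.2056)
Rounded to 4 decimal places: x = -4.7477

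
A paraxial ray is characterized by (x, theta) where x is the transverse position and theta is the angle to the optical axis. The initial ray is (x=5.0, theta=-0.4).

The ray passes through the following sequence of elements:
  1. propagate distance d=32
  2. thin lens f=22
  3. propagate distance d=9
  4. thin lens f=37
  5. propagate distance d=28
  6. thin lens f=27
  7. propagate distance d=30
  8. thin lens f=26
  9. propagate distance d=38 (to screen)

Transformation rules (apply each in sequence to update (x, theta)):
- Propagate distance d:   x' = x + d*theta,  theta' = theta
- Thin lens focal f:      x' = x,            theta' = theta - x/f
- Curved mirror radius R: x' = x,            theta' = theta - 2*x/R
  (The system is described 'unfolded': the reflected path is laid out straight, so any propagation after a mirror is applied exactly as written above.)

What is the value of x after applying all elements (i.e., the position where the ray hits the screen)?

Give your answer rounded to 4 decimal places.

Initial: x=5.0000 theta=-0.4000
After 1 (propagate distance d=32): x=-7.8000 theta=-0.4000
After 2 (thin lens f=22): x=-7.8000 theta=-1/22 (≈-0.0455)
After 3 (propagate distance d=9): x=-903/110 (≈-8.2091) theta=-1/22 (≈-0.0455)
After 4 (thin lens f=37): x=-903/110 (≈-8.2091) theta=359/2035 (≈0.1764)
After 5 (propagate distance d=28): x=-13307/4070 (≈-3.2695) theta=359/2035 (≈0.1764)
After 6 (thin lens f=27): x=-13307/4070 (≈-3.2695) theta=32693/109890 (≈0.2975)
After 7 (propagate distance d=30): x=207167/36630 (≈5.6557) theta=32693/109890 (≈0.2975)
After 8 (thin lens f=26): x=207167/36630 (≈5.6557) theta=228517/2857140 (≈0.0800)
After 9 (propagate distance d=38 (to screen)): x=6210668/714285 (≈8.6949) theta=228517/2857140 (≈0.0800)
Rounded to 4 decimal places: x = 8.6949

Answer: 8.6949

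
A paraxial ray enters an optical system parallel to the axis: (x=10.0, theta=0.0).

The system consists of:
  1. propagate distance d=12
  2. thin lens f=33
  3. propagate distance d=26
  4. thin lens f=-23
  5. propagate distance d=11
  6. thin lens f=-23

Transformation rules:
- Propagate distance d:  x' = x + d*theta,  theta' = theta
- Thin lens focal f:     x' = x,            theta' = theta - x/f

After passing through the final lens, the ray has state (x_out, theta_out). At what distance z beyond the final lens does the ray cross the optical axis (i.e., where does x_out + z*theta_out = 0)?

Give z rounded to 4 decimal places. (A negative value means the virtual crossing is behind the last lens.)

Initial: x=10.0000 theta=0.0000
After 1 (propagate distance d=12): x=10.0000 theta=0.0000
After 2 (thin lens f=33): x=10.0000 theta=-10/33 (≈-0.3030)
After 3 (propagate distance d=26): x=70/33 (≈2.1212) theta=-10/33 (≈-0.3030)
After 4 (thin lens f=-23): x=70/33 (≈2.1212) theta=-160/759 (≈-0.2108)
After 5 (propagate distance d=11): x=-50/253 (≈-0.1976) theta=-160/759 (≈-0.2108)
After 6 (thin lens f=-23): x=-50/253 (≈-0.1976) theta=-3830/17457 (≈-0.2194)
z_focus = -x_out/theta_out = -(-50/253)/(-3830/17457) = -345/383 ≈ -0.9008
Rounded to 4 decimal places: z = -0.9008

Answer: -0.9008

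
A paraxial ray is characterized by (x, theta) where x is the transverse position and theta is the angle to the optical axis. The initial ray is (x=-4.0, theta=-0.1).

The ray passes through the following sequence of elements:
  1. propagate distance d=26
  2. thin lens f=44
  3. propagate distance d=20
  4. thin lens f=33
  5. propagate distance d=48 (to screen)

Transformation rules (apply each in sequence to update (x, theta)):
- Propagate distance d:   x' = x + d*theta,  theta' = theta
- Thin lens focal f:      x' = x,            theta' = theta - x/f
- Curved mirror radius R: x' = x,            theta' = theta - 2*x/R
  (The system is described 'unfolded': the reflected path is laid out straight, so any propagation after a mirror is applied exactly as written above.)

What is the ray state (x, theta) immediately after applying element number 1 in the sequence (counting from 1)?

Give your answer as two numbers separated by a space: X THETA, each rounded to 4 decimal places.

Answer: -6.6000 -0.1000

Derivation:
Initial: x=-4.0000 theta=-0.1000
After 1 (propagate distance d=26): x=-6.6000 theta=-0.1000
Rounded to 4 decimal places: x = -6.6000, theta = -0.1000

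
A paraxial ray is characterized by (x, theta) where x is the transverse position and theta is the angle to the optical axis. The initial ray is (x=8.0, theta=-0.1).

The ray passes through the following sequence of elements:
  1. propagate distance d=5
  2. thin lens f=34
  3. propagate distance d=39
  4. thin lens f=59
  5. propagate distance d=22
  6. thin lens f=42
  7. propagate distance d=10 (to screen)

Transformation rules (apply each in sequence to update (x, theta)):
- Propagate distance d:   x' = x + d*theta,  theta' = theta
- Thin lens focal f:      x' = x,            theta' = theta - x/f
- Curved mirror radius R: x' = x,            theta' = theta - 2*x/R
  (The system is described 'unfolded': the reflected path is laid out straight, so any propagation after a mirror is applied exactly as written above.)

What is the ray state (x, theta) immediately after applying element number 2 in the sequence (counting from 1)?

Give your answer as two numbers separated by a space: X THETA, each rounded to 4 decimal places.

Initial: x=8.0000 theta=-0.1000
After 1 (propagate distance d=5): x=7.5000 theta=-0.1000
After 2 (thin lens f=34): x=7.5000 theta=-109/340 (≈-0.3206)
Rounded to 4 decimal places: x = 7.5000, theta = -0.3206

Answer: 7.5000 -0.3206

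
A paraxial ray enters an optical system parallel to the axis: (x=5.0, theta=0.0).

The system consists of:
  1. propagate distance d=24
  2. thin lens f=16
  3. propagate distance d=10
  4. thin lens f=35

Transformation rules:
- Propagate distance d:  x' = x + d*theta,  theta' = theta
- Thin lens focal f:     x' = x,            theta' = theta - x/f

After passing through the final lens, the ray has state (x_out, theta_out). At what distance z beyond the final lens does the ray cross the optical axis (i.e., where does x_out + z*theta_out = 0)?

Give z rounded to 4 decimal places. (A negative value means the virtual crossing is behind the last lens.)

Initial: x=5.0000 theta=0.0000
After 1 (propagate distance d=24): x=5.0000 theta=0.0000
After 2 (thin lens f=16): x=5.0000 theta=-0.3125
After 3 (propagate distance d=10): x=1.8750 theta=-0.3125
After 4 (thin lens f=35): x=1.8750 theta=-41/112 (≈-0.3661)
z_focus = -x_out/theta_out = -(1.8750)/(-41/112) = 210/41 ≈ 5.1220
Rounded to 4 decimal places: z = 5.1220

Answer: 5.1220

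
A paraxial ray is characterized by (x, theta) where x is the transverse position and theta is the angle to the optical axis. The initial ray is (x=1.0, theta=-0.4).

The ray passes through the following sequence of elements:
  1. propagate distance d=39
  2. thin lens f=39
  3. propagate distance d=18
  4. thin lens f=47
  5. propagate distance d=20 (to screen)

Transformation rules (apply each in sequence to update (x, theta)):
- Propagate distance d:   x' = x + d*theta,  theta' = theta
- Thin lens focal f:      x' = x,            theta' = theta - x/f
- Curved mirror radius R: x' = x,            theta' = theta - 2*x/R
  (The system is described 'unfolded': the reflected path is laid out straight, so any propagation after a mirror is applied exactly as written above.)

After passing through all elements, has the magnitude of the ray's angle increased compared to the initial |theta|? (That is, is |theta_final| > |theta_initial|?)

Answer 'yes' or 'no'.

Initial: x=1.0000 theta=-0.4000
After 1 (propagate distance d=39): x=-14.6000 theta=-0.4000
After 2 (thin lens f=39): x=-14.6000 theta=-1/39 (≈-0.0256)
After 3 (propagate distance d=18): x=-979/65 (≈-15.0615) theta=-1/39 (≈-0.0256)
After 4 (thin lens f=47): x=-979/65 (≈-15.0615) theta=2702/9165 (≈0.2948)
After 5 (propagate distance d=20 (to screen)): x=-83999/9165 (≈-9.1652) theta=2702/9165 (≈0.2948)
|theta_initial|=0.4000 |theta_final|=2702/9165 (≈0.2948) -> not increased

Answer: no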